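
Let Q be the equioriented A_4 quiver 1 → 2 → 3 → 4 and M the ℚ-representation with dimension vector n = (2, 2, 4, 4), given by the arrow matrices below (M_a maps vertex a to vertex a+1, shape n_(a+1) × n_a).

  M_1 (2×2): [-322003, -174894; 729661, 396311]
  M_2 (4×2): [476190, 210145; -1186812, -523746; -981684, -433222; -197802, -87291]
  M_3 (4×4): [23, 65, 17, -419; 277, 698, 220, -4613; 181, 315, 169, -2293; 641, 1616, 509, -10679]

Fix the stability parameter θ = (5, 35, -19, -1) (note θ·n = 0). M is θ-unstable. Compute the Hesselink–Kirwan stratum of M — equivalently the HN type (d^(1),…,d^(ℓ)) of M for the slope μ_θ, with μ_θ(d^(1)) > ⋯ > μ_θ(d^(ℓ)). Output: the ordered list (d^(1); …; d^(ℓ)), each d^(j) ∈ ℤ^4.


Barcode: M ≅ I[1,2], I[1,3], I[3,4]^3, I[4,4]. HN layers by μ_θ (5 steps, strictly decreasing):
  μ^(1)=35; μ^(2)=8; μ^(3)=5; μ^(4)=-1; μ^(5)=-19

((0, 1, 0, 0); (0, 1, 1, 0); (2, 0, 0, 0); (0, 0, 0, 4); (0, 0, 3, 0))


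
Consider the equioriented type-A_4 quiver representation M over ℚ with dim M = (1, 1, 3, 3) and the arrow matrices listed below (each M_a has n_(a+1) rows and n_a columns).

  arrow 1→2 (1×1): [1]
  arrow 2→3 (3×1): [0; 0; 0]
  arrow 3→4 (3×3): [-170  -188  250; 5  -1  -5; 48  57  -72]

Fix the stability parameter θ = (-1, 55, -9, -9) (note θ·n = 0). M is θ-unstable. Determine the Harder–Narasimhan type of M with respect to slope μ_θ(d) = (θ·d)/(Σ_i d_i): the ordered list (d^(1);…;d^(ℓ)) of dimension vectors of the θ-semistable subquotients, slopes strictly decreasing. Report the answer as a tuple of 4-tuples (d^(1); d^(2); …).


Via rank(M_{q-1}∘⋯∘M_p): M ≅ I[1,2], I[3,3], I[3,4]^2, I[4,4].
μ_θ-semistable layers: μ^(1)=55; μ^(2)=-1; μ^(3)=-9

((0, 1, 0, 0); (1, 0, 0, 0); (0, 0, 3, 3))


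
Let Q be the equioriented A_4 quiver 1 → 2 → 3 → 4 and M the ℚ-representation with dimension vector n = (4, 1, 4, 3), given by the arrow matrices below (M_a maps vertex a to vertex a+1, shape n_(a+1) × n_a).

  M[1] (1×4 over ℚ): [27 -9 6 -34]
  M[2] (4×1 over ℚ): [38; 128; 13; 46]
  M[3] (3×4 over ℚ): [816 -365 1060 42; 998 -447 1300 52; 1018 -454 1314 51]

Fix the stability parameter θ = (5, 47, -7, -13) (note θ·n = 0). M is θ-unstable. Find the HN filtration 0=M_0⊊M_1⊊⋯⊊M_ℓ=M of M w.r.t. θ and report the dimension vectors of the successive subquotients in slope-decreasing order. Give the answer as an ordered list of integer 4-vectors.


Barcode: M ≅ I[1,1]^3, I[1,3], I[3,4]^3. HN layers by μ_θ (3 steps, strictly decreasing):
  μ^(1)=20; μ^(2)=5; μ^(3)=-10

((0, 1, 1, 0); (4, 0, 0, 0); (0, 0, 3, 3))


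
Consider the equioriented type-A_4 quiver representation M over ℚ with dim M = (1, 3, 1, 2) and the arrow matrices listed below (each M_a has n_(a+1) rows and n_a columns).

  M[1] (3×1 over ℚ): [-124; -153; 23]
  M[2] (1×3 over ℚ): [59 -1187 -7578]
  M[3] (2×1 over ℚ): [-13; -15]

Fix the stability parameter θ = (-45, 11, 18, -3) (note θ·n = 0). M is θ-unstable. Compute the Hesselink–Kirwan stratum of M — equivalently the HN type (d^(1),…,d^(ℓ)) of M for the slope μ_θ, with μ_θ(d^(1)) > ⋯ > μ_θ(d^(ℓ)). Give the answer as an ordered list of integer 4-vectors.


Barcode: M ≅ I[1,4], I[2,2]^2, I[4,4]. HN layers by μ_θ (4 steps, strictly decreasing):
  μ^(1)=11; μ^(2)=26/3; μ^(3)=-3; μ^(4)=-45

((0, 2, 0, 0); (0, 1, 1, 1); (0, 0, 0, 1); (1, 0, 0, 0))


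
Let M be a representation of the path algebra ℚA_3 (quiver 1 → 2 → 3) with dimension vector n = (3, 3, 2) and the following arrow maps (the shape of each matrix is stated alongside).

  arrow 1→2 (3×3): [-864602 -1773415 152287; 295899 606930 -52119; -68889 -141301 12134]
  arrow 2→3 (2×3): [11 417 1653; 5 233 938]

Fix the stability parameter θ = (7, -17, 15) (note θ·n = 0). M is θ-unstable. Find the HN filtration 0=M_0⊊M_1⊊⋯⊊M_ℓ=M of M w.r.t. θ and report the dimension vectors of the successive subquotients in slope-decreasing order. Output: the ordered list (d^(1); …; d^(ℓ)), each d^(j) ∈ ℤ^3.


Interval decomposition of M: I[1,1], I[1,3]^2, I[2,2].
HN type (ℓ=4): μ^(1)=15; μ^(2)=7; μ^(3)=-5; μ^(4)=-17

((0, 0, 2); (1, 0, 0); (2, 2, 0); (0, 1, 0))


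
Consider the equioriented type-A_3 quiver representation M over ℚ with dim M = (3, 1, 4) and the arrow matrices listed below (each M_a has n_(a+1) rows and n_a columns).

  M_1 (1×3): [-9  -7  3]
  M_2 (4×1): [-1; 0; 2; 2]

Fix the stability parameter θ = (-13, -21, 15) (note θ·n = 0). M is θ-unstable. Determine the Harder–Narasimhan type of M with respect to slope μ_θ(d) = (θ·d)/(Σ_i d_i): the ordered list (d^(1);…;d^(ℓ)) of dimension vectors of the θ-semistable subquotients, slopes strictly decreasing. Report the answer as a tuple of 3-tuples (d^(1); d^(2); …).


Barcode: M ≅ I[1,1]^2, I[1,3], I[3,3]^3. HN layers by μ_θ (3 steps, strictly decreasing):
  μ^(1)=15; μ^(2)=-13; μ^(3)=-17

((0, 0, 4); (2, 0, 0); (1, 1, 0))


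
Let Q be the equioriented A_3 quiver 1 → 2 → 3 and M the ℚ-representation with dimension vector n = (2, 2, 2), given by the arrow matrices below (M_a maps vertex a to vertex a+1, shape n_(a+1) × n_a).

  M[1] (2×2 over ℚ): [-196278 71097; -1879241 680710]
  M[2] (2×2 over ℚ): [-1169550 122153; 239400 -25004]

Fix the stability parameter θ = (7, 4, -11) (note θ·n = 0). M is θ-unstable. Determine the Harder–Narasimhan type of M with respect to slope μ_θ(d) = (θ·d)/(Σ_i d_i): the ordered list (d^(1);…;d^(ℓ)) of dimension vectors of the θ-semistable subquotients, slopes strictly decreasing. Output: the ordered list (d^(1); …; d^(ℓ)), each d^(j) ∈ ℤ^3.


Interval decomposition of M: I[1,2], I[1,3], I[3,3].
HN type (ℓ=3): μ^(1)=11/2; μ^(2)=0; μ^(3)=-11

((1, 1, 0); (1, 1, 1); (0, 0, 1))


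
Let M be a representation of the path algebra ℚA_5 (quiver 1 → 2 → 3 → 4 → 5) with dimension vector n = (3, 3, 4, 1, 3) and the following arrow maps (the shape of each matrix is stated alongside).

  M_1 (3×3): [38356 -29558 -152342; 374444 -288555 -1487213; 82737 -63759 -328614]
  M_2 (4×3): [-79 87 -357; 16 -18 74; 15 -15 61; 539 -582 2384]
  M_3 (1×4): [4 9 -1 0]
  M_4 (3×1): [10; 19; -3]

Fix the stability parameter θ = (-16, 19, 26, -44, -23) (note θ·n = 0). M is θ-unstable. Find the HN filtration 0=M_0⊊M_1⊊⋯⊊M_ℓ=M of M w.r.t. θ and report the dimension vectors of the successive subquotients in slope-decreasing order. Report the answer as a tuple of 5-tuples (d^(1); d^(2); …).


Interval decomposition of M: I[1,1], I[1,2], I[1,5], I[2,3], I[3,3]^2, I[5,5]^2.
HN type (ℓ=5): μ^(1)=26; μ^(2)=19; μ^(3)=-11/2; μ^(4)=-16; μ^(5)=-23

((0, 0, 3, 0, 0); (0, 2, 0, 0, 0); (0, 1, 1, 1, 1); (3, 0, 0, 0, 0); (0, 0, 0, 0, 2))


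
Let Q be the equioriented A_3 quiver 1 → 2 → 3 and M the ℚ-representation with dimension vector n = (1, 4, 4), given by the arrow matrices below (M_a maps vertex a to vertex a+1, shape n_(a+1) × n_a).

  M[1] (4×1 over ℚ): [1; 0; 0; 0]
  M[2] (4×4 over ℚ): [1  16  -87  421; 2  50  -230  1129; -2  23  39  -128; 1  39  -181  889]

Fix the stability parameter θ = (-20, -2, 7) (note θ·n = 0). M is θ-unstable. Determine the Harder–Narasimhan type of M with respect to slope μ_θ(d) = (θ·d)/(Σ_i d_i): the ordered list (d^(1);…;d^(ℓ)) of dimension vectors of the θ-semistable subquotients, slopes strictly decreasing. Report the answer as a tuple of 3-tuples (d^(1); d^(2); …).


Interval decomposition of M: I[1,3], I[2,3]^3.
HN type (ℓ=3): μ^(1)=7; μ^(2)=-2; μ^(3)=-20

((0, 0, 4); (0, 4, 0); (1, 0, 0))


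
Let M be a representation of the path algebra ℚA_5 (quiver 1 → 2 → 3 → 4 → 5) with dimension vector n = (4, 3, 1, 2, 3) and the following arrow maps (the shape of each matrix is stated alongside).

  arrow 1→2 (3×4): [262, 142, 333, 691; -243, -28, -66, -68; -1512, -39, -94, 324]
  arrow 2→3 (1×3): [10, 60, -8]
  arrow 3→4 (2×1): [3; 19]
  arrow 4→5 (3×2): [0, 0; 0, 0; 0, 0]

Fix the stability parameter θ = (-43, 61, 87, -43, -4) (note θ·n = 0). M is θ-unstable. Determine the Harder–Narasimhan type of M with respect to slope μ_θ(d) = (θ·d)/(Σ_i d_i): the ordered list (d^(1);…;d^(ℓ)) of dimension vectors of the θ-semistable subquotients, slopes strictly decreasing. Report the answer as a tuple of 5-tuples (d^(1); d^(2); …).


Interval decomposition of M: I[1,1], I[1,2]^2, I[1,4], I[4,4], I[5,5]^3.
HN type (ℓ=4): μ^(1)=61; μ^(2)=35; μ^(3)=-4; μ^(4)=-43

((0, 2, 0, 0, 0); (0, 1, 1, 1, 0); (0, 0, 0, 0, 3); (4, 0, 0, 1, 0))


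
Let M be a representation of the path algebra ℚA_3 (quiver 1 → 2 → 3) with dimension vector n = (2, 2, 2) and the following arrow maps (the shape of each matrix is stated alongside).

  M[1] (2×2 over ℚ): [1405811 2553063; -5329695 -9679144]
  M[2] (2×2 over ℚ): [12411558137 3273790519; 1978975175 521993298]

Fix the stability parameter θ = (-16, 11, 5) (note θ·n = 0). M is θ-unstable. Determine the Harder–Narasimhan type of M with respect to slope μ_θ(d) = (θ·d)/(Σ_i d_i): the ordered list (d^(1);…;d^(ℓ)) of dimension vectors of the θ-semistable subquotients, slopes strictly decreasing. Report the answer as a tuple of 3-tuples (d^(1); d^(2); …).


Interval decomposition of M: I[1,3]^2.
HN type (ℓ=2): μ^(1)=8; μ^(2)=-16

((0, 2, 2); (2, 0, 0))


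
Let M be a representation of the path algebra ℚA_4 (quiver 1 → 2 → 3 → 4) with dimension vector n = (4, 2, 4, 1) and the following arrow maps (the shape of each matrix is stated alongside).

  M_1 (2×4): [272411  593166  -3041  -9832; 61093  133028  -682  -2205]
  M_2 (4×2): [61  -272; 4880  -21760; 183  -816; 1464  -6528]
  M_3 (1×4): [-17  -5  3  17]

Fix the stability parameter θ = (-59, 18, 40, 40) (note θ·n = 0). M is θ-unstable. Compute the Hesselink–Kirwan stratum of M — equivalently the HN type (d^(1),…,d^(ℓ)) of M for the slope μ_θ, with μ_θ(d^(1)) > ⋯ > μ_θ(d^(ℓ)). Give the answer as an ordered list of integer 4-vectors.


Via rank(M_{q-1}∘⋯∘M_p): M ≅ I[1,1]^2, I[1,2], I[1,3], I[3,3]^2, I[3,4].
μ_θ-semistable layers: μ^(1)=40; μ^(2)=18; μ^(3)=-59

((0, 0, 4, 1); (0, 2, 0, 0); (4, 0, 0, 0))


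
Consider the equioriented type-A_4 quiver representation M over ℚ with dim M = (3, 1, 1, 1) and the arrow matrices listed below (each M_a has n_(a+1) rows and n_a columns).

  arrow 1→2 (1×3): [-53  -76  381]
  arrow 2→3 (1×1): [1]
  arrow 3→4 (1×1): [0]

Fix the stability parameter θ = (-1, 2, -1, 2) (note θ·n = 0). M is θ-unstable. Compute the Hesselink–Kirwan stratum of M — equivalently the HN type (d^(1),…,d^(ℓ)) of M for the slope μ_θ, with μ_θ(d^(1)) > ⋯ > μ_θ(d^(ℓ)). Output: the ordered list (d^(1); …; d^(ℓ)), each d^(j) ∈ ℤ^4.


Via rank(M_{q-1}∘⋯∘M_p): M ≅ I[1,1]^2, I[1,3], I[4,4].
μ_θ-semistable layers: μ^(1)=2; μ^(2)=1/2; μ^(3)=-1

((0, 0, 0, 1); (0, 1, 1, 0); (3, 0, 0, 0))


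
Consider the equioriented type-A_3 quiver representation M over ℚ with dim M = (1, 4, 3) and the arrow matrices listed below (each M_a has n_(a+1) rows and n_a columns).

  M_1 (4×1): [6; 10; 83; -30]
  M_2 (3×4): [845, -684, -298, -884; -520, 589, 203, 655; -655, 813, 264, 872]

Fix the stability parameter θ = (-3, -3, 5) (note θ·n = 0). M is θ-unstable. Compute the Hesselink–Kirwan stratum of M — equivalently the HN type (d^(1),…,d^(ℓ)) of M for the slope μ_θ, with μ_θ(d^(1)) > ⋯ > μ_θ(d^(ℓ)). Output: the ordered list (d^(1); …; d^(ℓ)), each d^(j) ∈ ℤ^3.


Via rank(M_{q-1}∘⋯∘M_p): M ≅ I[1,3], I[2,2], I[2,3]^2.
μ_θ-semistable layers: μ^(1)=5; μ^(2)=-3

((0, 0, 3); (1, 4, 0))


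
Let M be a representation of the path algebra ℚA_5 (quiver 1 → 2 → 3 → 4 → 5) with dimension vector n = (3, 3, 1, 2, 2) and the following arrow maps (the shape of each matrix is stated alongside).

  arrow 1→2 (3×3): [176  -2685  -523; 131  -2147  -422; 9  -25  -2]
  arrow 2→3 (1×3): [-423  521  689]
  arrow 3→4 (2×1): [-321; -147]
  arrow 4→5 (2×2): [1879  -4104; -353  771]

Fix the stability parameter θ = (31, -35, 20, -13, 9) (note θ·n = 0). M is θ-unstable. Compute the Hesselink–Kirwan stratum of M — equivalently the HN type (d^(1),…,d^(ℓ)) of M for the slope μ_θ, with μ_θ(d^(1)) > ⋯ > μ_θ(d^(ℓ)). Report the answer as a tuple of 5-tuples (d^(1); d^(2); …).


Interval decomposition of M: I[1,1], I[1,2], I[1,5], I[2,2], I[4,5].
HN type (ℓ=6): μ^(1)=31; μ^(2)=9; μ^(3)=7/2; μ^(4)=-2; μ^(5)=-13; μ^(6)=-35

((1, 0, 0, 0, 0); (0, 0, 0, 0, 2); (0, 0, 1, 1, 0); (2, 2, 0, 0, 0); (0, 0, 0, 1, 0); (0, 1, 0, 0, 0))


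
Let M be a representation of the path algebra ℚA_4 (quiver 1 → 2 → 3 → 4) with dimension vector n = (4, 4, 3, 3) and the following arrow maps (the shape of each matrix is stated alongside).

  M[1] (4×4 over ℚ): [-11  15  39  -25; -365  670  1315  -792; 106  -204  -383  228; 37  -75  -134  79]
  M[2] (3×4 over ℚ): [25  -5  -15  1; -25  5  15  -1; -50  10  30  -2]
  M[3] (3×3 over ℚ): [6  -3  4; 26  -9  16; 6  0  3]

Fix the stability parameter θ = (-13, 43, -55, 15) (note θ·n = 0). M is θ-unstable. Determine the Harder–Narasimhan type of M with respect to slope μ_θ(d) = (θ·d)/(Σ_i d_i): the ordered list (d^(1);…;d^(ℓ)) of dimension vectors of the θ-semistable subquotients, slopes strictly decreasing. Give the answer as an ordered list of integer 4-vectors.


Via rank(M_{q-1}∘⋯∘M_p): M ≅ I[1,2]^3, I[1,4], I[3,3], I[3,4], I[4,4].
μ_θ-semistable layers: μ^(1)=43; μ^(2)=15; μ^(3)=-6; μ^(4)=-13; μ^(5)=-55

((0, 3, 0, 0); (0, 0, 0, 3); (0, 1, 1, 0); (4, 0, 0, 0); (0, 0, 2, 0))


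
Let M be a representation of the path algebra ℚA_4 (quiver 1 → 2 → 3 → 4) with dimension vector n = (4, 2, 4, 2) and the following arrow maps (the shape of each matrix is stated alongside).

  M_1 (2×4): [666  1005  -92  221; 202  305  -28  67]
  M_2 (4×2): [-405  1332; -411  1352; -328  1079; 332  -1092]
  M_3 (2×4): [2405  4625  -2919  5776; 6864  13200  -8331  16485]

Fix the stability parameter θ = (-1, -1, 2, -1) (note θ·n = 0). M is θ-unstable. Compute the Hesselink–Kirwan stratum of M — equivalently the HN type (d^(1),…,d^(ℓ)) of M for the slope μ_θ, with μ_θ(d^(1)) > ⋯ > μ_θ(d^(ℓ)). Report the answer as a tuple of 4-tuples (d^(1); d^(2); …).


Interval decomposition of M: I[1,1]^2, I[1,3], I[1,4], I[3,3], I[3,4].
HN type (ℓ=3): μ^(1)=2; μ^(2)=1/2; μ^(3)=-1

((0, 0, 2, 0); (0, 0, 2, 2); (4, 2, 0, 0))


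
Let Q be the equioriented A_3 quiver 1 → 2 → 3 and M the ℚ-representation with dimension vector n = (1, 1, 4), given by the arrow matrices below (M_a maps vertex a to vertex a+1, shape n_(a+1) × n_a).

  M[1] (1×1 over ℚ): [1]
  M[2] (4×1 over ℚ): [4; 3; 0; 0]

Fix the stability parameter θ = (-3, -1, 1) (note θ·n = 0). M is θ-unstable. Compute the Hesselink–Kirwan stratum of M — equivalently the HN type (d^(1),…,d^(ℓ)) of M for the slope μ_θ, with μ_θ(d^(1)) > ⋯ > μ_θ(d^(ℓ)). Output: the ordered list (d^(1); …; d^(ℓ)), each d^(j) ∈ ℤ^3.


Interval decomposition of M: I[1,3], I[3,3]^3.
HN type (ℓ=3): μ^(1)=1; μ^(2)=-1; μ^(3)=-3

((0, 0, 4); (0, 1, 0); (1, 0, 0))


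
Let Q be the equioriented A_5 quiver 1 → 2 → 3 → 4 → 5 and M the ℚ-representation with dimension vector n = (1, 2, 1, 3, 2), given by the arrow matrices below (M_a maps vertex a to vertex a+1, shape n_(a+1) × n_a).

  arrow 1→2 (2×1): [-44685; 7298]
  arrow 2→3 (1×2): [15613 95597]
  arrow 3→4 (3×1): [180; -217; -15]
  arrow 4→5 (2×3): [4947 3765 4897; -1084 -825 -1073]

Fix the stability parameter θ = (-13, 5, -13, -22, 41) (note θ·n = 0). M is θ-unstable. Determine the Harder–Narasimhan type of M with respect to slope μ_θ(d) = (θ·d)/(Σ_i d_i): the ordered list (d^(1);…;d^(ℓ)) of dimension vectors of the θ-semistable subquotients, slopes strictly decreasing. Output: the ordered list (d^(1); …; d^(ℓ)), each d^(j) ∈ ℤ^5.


Via rank(M_{q-1}∘⋯∘M_p): M ≅ I[1,4], I[2,2], I[4,5]^2.
μ_θ-semistable layers: μ^(1)=41; μ^(2)=5; μ^(3)=-10; μ^(4)=-13; μ^(5)=-22

((0, 0, 0, 0, 2); (0, 1, 0, 0, 0); (0, 1, 1, 1, 0); (1, 0, 0, 0, 0); (0, 0, 0, 2, 0))


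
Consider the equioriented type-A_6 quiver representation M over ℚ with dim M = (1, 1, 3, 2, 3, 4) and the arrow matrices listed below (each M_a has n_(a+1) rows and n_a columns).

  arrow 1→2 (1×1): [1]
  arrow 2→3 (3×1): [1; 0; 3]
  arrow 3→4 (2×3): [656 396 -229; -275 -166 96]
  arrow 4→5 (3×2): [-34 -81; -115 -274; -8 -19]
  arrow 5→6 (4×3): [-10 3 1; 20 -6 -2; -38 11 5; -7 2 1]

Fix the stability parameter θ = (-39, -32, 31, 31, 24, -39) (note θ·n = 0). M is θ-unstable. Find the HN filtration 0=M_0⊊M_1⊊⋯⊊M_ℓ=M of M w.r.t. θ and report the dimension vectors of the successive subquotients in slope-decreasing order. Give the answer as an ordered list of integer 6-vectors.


Barcode: M ≅ I[1,5], I[3,3], I[3,6], I[5,6], I[6,6]^2. HN layers by μ_θ (6 steps, strictly decreasing):
  μ^(1)=31; μ^(2)=86/3; μ^(3)=47/4; μ^(4)=-15/2; μ^(5)=-32; μ^(6)=-39

((0, 0, 1, 0, 0, 0); (0, 0, 1, 1, 1, 0); (0, 0, 1, 1, 1, 1); (0, 0, 0, 0, 1, 1); (0, 1, 0, 0, 0, 0); (1, 0, 0, 0, 0, 2))


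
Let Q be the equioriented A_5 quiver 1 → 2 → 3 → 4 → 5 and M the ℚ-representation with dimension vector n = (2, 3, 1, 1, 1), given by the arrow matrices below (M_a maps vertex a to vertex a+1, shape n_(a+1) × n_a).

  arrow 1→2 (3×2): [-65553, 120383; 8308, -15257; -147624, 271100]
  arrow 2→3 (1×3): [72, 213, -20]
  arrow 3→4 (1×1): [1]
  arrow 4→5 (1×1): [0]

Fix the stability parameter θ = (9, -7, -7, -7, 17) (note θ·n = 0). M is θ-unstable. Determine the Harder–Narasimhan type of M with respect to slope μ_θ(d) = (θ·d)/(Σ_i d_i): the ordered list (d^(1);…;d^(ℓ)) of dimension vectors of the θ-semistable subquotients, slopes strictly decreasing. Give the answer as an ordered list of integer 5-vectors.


Via rank(M_{q-1}∘⋯∘M_p): M ≅ I[1,2], I[1,4], I[2,2], I[5,5].
μ_θ-semistable layers: μ^(1)=17; μ^(2)=1; μ^(3)=-3; μ^(4)=-7

((0, 0, 0, 0, 1); (1, 1, 0, 0, 0); (1, 1, 1, 1, 0); (0, 1, 0, 0, 0))


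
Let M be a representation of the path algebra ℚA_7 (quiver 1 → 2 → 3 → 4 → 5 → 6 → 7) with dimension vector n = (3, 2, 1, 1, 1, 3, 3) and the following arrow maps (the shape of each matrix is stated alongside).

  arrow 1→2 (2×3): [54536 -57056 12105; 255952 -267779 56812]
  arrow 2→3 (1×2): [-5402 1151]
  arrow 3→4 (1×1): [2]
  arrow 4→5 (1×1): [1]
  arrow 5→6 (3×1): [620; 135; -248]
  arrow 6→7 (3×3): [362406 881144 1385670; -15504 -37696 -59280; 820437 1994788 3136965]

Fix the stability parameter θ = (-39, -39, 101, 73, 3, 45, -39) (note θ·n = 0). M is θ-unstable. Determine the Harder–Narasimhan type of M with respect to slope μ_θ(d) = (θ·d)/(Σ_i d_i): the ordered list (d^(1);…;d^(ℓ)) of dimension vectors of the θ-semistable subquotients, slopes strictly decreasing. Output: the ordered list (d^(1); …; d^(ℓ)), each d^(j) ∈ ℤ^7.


Interval decomposition of M: I[1,1], I[1,2], I[1,6], I[6,6], I[6,7], I[7,7]^2.
HN type (ℓ=4): μ^(1)=111/2; μ^(2)=45; μ^(3)=3; μ^(4)=-39

((0, 0, 1, 1, 1, 1, 0); (0, 0, 0, 0, 0, 1, 0); (0, 0, 0, 0, 0, 1, 1); (3, 2, 0, 0, 0, 0, 2))


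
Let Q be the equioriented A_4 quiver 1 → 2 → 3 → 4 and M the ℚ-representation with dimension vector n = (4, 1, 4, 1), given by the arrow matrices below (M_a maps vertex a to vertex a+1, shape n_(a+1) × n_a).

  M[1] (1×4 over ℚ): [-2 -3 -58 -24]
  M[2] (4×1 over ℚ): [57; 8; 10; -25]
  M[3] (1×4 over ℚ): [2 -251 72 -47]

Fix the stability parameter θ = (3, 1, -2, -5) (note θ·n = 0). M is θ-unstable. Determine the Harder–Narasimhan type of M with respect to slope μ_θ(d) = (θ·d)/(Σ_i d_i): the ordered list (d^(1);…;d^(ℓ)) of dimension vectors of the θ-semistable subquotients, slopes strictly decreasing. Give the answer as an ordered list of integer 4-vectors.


Via rank(M_{q-1}∘⋯∘M_p): M ≅ I[1,1]^3, I[1,4], I[3,3]^3.
μ_θ-semistable layers: μ^(1)=3; μ^(2)=-3/4; μ^(3)=-2

((3, 0, 0, 0); (1, 1, 1, 1); (0, 0, 3, 0))


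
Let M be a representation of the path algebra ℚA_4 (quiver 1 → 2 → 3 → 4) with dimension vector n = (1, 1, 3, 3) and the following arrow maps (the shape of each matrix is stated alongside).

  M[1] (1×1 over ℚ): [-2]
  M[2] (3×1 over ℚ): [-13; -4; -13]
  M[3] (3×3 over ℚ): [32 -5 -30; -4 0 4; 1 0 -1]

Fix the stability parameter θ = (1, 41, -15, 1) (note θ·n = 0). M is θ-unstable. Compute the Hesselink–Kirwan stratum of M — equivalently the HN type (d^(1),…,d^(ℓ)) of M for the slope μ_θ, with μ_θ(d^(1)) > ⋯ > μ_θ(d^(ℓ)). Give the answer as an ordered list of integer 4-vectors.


Via rank(M_{q-1}∘⋯∘M_p): M ≅ I[1,4], I[3,3], I[3,4], I[4,4].
μ_θ-semistable layers: μ^(1)=9; μ^(2)=1; μ^(3)=-15

((0, 1, 1, 1); (1, 0, 0, 2); (0, 0, 2, 0))


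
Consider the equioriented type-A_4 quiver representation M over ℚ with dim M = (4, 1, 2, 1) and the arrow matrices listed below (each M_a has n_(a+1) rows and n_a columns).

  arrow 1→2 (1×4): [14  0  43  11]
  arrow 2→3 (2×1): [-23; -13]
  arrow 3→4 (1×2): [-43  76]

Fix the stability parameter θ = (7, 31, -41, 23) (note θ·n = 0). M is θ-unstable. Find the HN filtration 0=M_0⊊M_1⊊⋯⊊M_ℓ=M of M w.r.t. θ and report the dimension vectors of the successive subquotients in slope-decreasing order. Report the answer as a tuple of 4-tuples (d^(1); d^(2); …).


Barcode: M ≅ I[1,1]^3, I[1,4], I[3,3]. HN layers by μ_θ (4 steps, strictly decreasing):
  μ^(1)=23; μ^(2)=7; μ^(3)=-1; μ^(4)=-41

((0, 0, 0, 1); (3, 0, 0, 0); (1, 1, 1, 0); (0, 0, 1, 0))


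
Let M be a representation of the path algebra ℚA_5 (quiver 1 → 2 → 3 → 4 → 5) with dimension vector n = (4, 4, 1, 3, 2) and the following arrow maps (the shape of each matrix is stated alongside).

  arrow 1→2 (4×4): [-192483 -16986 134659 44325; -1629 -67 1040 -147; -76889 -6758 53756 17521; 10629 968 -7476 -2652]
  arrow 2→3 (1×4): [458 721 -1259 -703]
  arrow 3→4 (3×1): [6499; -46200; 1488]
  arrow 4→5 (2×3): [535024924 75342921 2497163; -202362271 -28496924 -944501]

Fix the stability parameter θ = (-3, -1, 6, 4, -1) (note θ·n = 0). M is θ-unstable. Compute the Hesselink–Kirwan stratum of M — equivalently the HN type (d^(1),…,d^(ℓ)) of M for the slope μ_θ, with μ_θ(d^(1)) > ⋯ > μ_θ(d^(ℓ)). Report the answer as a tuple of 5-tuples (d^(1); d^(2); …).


Via rank(M_{q-1}∘⋯∘M_p): M ≅ I[1,2]^3, I[1,5], I[4,4], I[4,5].
μ_θ-semistable layers: μ^(1)=4; μ^(2)=3; μ^(3)=3/2; μ^(4)=-1; μ^(5)=-3

((0, 0, 0, 1, 0); (0, 0, 1, 1, 1); (0, 0, 0, 1, 1); (0, 4, 0, 0, 0); (4, 0, 0, 0, 0))


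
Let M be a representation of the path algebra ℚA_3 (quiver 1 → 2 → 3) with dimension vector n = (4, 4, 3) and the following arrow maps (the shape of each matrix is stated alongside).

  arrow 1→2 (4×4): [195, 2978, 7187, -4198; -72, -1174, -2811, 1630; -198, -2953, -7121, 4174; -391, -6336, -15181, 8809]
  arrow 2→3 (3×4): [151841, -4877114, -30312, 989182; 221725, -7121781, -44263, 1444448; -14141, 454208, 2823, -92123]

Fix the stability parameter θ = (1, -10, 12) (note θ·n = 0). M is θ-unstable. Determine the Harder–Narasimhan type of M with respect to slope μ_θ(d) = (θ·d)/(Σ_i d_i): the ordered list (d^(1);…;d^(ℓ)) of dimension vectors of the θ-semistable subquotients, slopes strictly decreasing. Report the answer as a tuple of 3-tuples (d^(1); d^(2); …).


Interval decomposition of M: I[1,2], I[1,3]^3.
HN type (ℓ=2): μ^(1)=12; μ^(2)=-9/2

((0, 0, 3); (4, 4, 0))


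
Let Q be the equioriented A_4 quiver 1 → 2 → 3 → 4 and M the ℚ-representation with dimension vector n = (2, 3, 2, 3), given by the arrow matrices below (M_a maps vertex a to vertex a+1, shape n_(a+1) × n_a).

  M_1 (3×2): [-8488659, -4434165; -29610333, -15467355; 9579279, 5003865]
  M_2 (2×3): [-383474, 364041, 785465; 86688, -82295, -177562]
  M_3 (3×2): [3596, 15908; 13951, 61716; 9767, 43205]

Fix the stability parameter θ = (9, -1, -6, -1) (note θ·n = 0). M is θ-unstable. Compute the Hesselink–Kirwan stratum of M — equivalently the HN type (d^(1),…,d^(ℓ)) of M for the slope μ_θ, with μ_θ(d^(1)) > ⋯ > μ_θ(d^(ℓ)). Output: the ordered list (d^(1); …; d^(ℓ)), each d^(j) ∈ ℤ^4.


Barcode: M ≅ I[1,1], I[1,4], I[2,2], I[2,4], I[4,4]. HN layers by μ_θ (4 steps, strictly decreasing):
  μ^(1)=9; μ^(2)=1/4; μ^(3)=-1; μ^(4)=-7/2

((1, 0, 0, 0); (1, 1, 1, 1); (0, 1, 0, 2); (0, 1, 1, 0))


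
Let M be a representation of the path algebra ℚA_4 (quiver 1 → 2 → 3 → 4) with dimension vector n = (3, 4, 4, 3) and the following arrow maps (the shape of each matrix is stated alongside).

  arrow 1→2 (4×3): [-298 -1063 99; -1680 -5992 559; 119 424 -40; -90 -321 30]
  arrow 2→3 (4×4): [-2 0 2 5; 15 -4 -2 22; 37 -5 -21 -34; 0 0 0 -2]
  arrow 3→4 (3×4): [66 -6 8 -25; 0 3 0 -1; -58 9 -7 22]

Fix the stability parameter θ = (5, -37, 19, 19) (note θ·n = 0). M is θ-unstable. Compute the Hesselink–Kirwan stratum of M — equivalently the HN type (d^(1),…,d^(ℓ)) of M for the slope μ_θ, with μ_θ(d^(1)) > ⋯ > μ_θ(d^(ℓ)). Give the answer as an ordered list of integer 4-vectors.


Via rank(M_{q-1}∘⋯∘M_p): M ≅ I[1,4]^3, I[2,3].
μ_θ-semistable layers: μ^(1)=19; μ^(2)=-16; μ^(3)=-37

((0, 0, 4, 3); (3, 3, 0, 0); (0, 1, 0, 0))


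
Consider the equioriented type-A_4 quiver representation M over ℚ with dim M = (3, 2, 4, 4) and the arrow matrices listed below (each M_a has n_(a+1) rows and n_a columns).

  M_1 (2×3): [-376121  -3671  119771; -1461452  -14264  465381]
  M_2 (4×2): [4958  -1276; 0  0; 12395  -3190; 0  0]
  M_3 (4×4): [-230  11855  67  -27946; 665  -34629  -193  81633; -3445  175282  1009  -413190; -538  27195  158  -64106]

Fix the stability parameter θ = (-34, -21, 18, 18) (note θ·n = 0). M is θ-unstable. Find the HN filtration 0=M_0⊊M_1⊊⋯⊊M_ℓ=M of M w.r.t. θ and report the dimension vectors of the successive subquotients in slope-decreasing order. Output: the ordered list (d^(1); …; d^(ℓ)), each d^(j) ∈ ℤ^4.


Via rank(M_{q-1}∘⋯∘M_p): M ≅ I[1,1], I[1,2], I[1,4], I[3,4]^3.
μ_θ-semistable layers: μ^(1)=18; μ^(2)=-21; μ^(3)=-34

((0, 0, 4, 4); (0, 2, 0, 0); (3, 0, 0, 0))


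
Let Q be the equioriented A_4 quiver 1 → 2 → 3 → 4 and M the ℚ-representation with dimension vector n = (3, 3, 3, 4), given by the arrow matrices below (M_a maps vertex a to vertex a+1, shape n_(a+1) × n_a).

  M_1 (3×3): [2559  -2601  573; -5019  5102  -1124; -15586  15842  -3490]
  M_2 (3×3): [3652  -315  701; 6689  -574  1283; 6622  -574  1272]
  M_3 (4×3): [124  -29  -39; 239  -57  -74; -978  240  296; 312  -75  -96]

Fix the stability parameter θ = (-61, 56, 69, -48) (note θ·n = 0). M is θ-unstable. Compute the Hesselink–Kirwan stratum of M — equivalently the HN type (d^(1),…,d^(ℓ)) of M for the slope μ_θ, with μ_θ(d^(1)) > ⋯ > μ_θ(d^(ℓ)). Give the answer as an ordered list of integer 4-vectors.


Barcode: M ≅ I[1,1], I[1,4]^2, I[2,2], I[3,4], I[4,4]. HN layers by μ_θ (5 steps, strictly decreasing):
  μ^(1)=56; μ^(2)=77/3; μ^(3)=21/2; μ^(4)=-48; μ^(5)=-61

((0, 1, 0, 0); (0, 2, 2, 2); (0, 0, 1, 1); (0, 0, 0, 1); (3, 0, 0, 0))


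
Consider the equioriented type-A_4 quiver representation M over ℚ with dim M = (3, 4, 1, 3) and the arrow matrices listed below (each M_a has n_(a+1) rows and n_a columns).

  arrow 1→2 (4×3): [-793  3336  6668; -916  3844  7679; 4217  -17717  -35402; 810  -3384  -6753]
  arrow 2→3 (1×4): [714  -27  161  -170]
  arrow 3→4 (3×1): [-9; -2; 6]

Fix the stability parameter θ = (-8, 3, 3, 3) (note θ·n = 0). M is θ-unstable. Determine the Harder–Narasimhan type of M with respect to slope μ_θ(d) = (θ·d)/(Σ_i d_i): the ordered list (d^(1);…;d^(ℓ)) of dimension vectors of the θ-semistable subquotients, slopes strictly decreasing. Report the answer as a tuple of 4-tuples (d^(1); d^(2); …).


Barcode: M ≅ I[1,2]^2, I[1,4], I[2,2], I[4,4]^2. HN layers by μ_θ (2 steps, strictly decreasing):
  μ^(1)=3; μ^(2)=-8

((0, 4, 1, 3); (3, 0, 0, 0))


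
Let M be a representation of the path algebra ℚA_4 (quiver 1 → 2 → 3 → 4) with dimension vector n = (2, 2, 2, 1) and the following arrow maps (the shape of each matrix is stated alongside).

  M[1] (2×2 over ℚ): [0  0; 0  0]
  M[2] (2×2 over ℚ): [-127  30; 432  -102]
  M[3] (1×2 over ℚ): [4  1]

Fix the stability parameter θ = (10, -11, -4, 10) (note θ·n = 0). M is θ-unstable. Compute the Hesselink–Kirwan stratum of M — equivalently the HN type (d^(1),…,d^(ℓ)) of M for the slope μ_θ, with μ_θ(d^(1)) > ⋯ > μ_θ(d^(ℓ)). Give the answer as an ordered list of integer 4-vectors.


Interval decomposition of M: I[1,1]^2, I[2,3], I[2,4].
HN type (ℓ=3): μ^(1)=10; μ^(2)=-4; μ^(3)=-11

((2, 0, 0, 1); (0, 0, 2, 0); (0, 2, 0, 0))


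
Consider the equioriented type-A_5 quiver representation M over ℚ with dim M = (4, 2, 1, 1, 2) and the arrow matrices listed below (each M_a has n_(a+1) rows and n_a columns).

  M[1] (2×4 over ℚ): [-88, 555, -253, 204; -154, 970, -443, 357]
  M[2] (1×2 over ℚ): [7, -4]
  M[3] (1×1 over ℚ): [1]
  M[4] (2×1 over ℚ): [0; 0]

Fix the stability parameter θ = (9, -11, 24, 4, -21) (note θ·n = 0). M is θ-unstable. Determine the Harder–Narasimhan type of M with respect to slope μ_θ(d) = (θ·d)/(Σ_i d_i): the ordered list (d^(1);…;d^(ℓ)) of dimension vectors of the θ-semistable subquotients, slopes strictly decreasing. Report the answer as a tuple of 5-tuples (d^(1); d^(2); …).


Interval decomposition of M: I[1,1]^2, I[1,2], I[1,4], I[5,5]^2.
HN type (ℓ=4): μ^(1)=14; μ^(2)=9; μ^(3)=-1; μ^(4)=-21

((0, 0, 1, 1, 0); (2, 0, 0, 0, 0); (2, 2, 0, 0, 0); (0, 0, 0, 0, 2))


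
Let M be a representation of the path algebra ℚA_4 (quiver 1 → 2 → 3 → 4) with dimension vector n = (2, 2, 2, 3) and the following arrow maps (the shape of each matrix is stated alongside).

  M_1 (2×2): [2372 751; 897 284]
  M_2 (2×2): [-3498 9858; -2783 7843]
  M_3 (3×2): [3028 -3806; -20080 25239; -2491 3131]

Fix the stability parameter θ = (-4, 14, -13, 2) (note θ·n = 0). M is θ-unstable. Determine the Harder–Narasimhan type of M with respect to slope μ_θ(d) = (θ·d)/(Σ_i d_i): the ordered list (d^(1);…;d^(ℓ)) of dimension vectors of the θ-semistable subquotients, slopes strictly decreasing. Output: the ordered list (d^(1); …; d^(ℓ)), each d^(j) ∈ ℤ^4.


Barcode: M ≅ I[1,2], I[1,4], I[3,4], I[4,4]. HN layers by μ_θ (5 steps, strictly decreasing):
  μ^(1)=14; μ^(2)=2; μ^(3)=1/2; μ^(4)=-4; μ^(5)=-13

((0, 1, 0, 0); (0, 0, 0, 3); (0, 1, 1, 0); (2, 0, 0, 0); (0, 0, 1, 0))


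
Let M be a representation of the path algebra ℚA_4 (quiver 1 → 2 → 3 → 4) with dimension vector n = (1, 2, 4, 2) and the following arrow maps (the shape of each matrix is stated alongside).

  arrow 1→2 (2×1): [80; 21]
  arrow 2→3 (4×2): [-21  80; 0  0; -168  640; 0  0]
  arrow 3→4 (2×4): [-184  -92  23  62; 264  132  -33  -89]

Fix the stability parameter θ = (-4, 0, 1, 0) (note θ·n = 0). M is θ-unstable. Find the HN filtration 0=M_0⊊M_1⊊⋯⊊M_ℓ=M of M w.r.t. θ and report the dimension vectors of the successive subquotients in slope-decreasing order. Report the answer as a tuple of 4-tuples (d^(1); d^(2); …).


Interval decomposition of M: I[1,2], I[2,3], I[3,3], I[3,4]^2.
HN type (ℓ=4): μ^(1)=1; μ^(2)=1/2; μ^(3)=0; μ^(4)=-4

((0, 0, 2, 0); (0, 0, 2, 2); (0, 2, 0, 0); (1, 0, 0, 0))


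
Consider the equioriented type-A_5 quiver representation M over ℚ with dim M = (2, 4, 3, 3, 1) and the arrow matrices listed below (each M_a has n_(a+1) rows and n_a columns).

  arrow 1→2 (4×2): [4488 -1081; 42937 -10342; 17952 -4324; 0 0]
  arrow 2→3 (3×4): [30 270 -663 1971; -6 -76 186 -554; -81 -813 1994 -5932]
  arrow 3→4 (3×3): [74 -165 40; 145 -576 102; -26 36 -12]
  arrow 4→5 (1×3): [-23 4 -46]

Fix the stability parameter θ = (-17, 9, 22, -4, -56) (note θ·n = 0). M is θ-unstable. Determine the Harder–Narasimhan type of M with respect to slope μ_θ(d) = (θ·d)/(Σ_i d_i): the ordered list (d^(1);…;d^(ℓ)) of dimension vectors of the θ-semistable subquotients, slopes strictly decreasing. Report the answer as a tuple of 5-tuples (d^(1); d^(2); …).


Interval decomposition of M: I[1,3], I[1,5], I[2,2], I[2,4], I[4,4].
HN type (ℓ=5): μ^(1)=22; μ^(2)=9; μ^(3)=-4; μ^(4)=-29/4; μ^(5)=-17

((0, 0, 1, 0, 0); (0, 3, 1, 1, 0); (0, 0, 0, 1, 0); (0, 1, 1, 1, 1); (2, 0, 0, 0, 0))


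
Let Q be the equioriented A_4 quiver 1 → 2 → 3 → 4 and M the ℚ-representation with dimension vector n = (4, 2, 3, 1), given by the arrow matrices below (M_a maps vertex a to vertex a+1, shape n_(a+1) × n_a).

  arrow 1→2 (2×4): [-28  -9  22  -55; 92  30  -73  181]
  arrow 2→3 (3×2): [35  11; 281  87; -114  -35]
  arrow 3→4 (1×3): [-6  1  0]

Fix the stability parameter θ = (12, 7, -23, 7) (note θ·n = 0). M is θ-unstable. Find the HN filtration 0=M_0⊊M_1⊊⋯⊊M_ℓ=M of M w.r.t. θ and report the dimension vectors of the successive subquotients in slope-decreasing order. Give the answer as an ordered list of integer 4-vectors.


Barcode: M ≅ I[1,1]^2, I[1,3], I[1,4], I[3,3]. HN layers by μ_θ (4 steps, strictly decreasing):
  μ^(1)=12; μ^(2)=7; μ^(3)=-4/3; μ^(4)=-23

((2, 0, 0, 0); (0, 0, 0, 1); (2, 2, 2, 0); (0, 0, 1, 0))


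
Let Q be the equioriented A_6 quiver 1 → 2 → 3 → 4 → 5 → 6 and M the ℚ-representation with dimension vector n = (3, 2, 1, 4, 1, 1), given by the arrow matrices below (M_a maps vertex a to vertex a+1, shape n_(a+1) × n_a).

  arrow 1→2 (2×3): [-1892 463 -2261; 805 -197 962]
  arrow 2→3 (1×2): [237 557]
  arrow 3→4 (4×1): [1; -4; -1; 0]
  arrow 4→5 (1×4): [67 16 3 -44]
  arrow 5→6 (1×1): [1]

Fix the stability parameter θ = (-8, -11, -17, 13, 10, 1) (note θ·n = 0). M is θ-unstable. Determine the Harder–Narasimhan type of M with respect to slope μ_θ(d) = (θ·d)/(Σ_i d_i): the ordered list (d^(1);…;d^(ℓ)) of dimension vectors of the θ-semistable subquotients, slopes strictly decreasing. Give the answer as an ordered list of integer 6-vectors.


Barcode: M ≅ I[1,1], I[1,2], I[1,4], I[4,4]^2, I[4,6]. HN layers by μ_θ (5 steps, strictly decreasing):
  μ^(1)=13; μ^(2)=8; μ^(3)=-8; μ^(4)=-19/2; μ^(5)=-12

((0, 0, 0, 3, 0, 0); (0, 0, 0, 1, 1, 1); (1, 0, 0, 0, 0, 0); (1, 1, 0, 0, 0, 0); (1, 1, 1, 0, 0, 0))


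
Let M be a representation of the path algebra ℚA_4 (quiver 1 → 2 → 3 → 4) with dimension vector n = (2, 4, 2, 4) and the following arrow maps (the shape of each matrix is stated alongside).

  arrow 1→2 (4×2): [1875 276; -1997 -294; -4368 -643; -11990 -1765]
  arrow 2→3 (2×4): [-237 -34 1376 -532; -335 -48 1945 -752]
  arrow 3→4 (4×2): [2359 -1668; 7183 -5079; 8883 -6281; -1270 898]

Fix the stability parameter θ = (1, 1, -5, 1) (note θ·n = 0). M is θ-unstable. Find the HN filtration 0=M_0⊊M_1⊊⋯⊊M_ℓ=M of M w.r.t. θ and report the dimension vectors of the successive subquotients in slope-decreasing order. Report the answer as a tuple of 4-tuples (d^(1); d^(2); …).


Interval decomposition of M: I[1,4]^2, I[2,2]^2, I[4,4]^2.
HN type (ℓ=2): μ^(1)=1; μ^(2)=-1

((0, 2, 0, 4); (2, 2, 2, 0))


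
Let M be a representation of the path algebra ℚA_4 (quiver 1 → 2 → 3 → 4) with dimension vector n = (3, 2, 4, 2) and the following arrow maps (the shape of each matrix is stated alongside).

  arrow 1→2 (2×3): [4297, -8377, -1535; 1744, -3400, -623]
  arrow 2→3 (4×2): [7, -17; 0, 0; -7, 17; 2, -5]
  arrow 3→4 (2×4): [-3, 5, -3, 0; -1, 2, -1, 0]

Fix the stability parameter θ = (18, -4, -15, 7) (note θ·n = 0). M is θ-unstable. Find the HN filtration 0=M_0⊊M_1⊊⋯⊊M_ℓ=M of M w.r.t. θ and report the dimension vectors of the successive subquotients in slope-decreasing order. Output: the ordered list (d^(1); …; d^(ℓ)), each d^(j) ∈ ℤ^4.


Via rank(M_{q-1}∘⋯∘M_p): M ≅ I[1,1], I[1,3]^2, I[3,4]^2.
μ_θ-semistable layers: μ^(1)=18; μ^(2)=7; μ^(3)=-1/3; μ^(4)=-15

((1, 0, 0, 0); (0, 0, 0, 2); (2, 2, 2, 0); (0, 0, 2, 0))


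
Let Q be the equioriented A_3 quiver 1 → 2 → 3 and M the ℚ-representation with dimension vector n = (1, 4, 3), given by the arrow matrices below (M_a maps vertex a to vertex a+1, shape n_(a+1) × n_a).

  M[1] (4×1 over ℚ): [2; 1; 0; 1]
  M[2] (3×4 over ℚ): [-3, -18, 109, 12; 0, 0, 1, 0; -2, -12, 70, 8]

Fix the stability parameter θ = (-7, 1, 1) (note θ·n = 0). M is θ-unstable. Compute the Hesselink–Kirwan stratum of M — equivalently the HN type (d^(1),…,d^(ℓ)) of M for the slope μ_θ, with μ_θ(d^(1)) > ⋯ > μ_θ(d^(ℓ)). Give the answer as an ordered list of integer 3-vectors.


Barcode: M ≅ I[1,3], I[2,2]^2, I[2,3], I[3,3]. HN layers by μ_θ (2 steps, strictly decreasing):
  μ^(1)=1; μ^(2)=-7

((0, 4, 3); (1, 0, 0))


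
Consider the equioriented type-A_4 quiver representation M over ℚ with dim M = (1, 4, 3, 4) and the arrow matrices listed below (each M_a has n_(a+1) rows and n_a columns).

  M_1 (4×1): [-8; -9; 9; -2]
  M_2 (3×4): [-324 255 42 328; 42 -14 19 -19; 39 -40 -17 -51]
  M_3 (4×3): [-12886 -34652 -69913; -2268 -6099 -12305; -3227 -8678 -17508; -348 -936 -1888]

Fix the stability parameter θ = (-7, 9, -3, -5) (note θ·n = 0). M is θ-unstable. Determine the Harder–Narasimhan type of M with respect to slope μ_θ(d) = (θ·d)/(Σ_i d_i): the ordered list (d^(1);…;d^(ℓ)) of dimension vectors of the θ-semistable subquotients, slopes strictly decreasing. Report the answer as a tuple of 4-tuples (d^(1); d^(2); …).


Via rank(M_{q-1}∘⋯∘M_p): M ≅ I[1,4], I[2,2], I[2,4]^2, I[4,4].
μ_θ-semistable layers: μ^(1)=9; μ^(2)=1/3; μ^(3)=-5; μ^(4)=-7

((0, 1, 0, 0); (0, 3, 3, 3); (0, 0, 0, 1); (1, 0, 0, 0))


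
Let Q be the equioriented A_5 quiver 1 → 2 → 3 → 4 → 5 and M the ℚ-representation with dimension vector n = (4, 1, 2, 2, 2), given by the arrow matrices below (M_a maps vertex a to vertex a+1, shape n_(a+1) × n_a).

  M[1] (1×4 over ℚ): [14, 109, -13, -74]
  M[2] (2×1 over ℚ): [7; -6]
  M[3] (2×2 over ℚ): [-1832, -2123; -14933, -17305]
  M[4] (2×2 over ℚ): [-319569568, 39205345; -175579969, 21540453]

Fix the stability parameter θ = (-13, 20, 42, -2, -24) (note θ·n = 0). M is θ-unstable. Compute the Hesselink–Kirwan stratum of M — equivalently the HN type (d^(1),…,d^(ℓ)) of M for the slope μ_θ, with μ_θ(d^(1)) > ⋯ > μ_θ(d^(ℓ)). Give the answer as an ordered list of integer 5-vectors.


Barcode: M ≅ I[1,1]^3, I[1,5], I[3,5]. HN layers by μ_θ (3 steps, strictly decreasing):
  μ^(1)=9; μ^(2)=16/3; μ^(3)=-13

((0, 1, 1, 1, 1); (0, 0, 1, 1, 1); (4, 0, 0, 0, 0))


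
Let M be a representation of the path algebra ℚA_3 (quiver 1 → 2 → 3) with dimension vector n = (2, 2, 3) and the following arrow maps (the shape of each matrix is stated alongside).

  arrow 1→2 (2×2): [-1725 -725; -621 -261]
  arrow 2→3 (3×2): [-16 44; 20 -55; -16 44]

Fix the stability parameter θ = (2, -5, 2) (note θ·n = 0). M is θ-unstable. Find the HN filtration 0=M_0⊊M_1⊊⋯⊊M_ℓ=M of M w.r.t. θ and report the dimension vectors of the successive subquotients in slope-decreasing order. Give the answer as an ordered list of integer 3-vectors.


Interval decomposition of M: I[1,1], I[1,3], I[2,2], I[3,3]^2.
HN type (ℓ=3): μ^(1)=2; μ^(2)=-3/2; μ^(3)=-5

((1, 0, 3); (1, 1, 0); (0, 1, 0))


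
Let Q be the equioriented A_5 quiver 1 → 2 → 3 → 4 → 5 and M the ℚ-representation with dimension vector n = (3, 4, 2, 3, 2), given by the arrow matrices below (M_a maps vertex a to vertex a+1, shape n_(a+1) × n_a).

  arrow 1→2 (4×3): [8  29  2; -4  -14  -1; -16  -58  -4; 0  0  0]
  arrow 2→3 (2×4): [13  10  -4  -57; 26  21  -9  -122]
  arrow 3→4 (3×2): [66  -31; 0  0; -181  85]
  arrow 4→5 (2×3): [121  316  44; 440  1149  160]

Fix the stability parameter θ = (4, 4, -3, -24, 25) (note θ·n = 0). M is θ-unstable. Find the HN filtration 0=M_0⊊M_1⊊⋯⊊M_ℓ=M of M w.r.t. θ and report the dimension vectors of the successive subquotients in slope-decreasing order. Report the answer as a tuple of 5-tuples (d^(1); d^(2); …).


Via rank(M_{q-1}∘⋯∘M_p): M ≅ I[1,1], I[1,4], I[1,5], I[2,2]^2, I[4,5].
μ_θ-semistable layers: μ^(1)=25; μ^(2)=4; μ^(3)=-19/4; μ^(4)=-24

((0, 0, 0, 0, 2); (1, 2, 0, 0, 0); (2, 2, 2, 2, 0); (0, 0, 0, 1, 0))
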